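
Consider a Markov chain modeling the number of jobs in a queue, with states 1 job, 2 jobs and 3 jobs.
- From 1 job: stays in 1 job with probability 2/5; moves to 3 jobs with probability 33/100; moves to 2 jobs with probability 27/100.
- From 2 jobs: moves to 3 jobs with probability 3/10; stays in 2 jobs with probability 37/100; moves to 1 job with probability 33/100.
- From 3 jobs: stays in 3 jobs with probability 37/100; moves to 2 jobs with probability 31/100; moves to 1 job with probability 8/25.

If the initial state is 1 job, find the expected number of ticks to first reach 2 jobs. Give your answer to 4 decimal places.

3.5242

Let t(s) be the expected number of ticks to first reach 2 jobs from state s, with t(2 jobs) = 0. Conditioning on the first tick:
t(1 job) = 1 + 0.4·t(1 job) + 0.33·t(3 jobs)
t(3 jobs) = 1 + 0.32·t(1 job) + 0.37·t(3 jobs)
Solving: t(1 job) = 3.5242, t(3 jobs) = 3.3774.
Expected ticks from 1 job to 2 jobs: 3.5242.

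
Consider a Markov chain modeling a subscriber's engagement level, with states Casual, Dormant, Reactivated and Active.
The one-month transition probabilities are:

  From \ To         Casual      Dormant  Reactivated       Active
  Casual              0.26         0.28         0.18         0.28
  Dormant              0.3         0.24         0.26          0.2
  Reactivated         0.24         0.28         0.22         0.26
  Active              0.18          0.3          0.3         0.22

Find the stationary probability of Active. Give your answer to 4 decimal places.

Let the stationary distribution be π with π = πP and π_1 + π_2 + π_3 + π_4 = 1.
π_1 = 0.26·π_1 + 0.3·π_2 + 0.24·π_3 + 0.18·π_4
π_2 = 0.28·π_1 + 0.24·π_2 + 0.28·π_3 + 0.3·π_4
π_3 = 0.18·π_1 + 0.26·π_2 + 0.22·π_3 + 0.3·π_4
Solving with the normalization constraint gives π = (0.2470, 0.2738, 0.2402, 0.2390).
So the stationary probability of Active is 0.2390.

0.2390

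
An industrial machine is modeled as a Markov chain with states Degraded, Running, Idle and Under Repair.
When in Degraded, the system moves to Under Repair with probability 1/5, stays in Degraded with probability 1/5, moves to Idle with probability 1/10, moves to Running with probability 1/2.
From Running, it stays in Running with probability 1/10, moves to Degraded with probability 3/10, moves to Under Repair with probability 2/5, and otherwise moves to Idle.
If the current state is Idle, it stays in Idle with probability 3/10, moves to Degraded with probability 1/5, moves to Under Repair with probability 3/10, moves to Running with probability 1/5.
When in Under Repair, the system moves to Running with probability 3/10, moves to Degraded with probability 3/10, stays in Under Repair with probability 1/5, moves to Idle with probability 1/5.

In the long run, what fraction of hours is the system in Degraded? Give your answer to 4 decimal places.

Let the stationary distribution be π with π = πP and π_1 + π_2 + π_3 + π_4 = 1.
π_1 = 0.2·π_1 + 0.3·π_2 + 0.2·π_3 + 0.3·π_4
π_2 = 0.5·π_1 + 0.1·π_2 + 0.2·π_3 + 0.3·π_4
π_3 = 0.1·π_1 + 0.2·π_2 + 0.3·π_3 + 0.2·π_4
Solving with the normalization constraint gives π = (0.2551, 0.2764, 0.1939, 0.2747).
So the stationary probability of Degraded is 0.2551.

0.2551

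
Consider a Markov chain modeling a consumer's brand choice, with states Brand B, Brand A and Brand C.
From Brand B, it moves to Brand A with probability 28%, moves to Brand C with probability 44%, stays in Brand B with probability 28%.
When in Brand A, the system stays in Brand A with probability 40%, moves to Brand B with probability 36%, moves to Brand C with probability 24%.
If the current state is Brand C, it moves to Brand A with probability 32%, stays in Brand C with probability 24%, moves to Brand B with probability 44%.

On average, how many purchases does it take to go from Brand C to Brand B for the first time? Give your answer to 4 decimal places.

2.4262

Let t(s) be the expected number of purchases to first reach Brand B from state s, with t(Brand B) = 0. Conditioning on the first purchase:
t(Brand A) = 1 + 0.4·t(Brand A) + 0.24·t(Brand C)
t(Brand C) = 1 + 0.32·t(Brand A) + 0.24·t(Brand C)
Solving: t(Brand A) = 2.6371, t(Brand C) = 2.4262.
Expected purchases from Brand C to Brand B: 2.4262.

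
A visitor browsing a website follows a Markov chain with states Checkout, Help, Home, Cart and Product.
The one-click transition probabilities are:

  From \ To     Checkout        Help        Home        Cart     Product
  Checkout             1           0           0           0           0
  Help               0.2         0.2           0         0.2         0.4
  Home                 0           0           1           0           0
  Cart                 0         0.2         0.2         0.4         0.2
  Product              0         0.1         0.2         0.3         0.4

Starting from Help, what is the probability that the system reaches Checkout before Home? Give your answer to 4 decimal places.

0.3659

Let h(s) be the probability of absorption at Checkout starting from transient state s. Then h(Checkout) = 1 and h(Home) = 0. By first-step analysis:
h(Help) = 0.2·1 + 0.2·h(Help) + 0.2·h(Cart) + 0.4·h(Product)
h(Cart) = 0.2·h(Help) + 0.2·0 + 0.4·h(Cart) + 0.2·h(Product)
h(Product) = 0.1·h(Help) + 0.2·0 + 0.3·h(Cart) + 0.4·h(Product)
Solving: h(Help) = 0.3659, h(Cart) = 0.1707, h(Product) = 0.1463.
Starting from Help, the probability is 0.3659.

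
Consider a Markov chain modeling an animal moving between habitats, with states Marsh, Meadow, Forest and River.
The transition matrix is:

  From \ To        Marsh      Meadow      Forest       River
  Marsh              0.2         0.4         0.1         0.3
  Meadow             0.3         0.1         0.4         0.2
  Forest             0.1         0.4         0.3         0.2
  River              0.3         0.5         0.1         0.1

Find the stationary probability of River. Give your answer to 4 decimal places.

Let the stationary distribution be π with π = πP and π_1 + π_2 + π_3 + π_4 = 1.
π_1 = 0.2·π_1 + 0.3·π_2 + 0.1·π_3 + 0.3·π_4
π_2 = 0.4·π_1 + 0.1·π_2 + 0.4·π_3 + 0.5·π_4
π_3 = 0.1·π_1 + 0.4·π_2 + 0.3·π_3 + 0.1·π_4
Solving with the normalization constraint gives π = (0.2280, 0.3233, 0.2462, 0.2025).
So the stationary probability of River is 0.2025.

0.2025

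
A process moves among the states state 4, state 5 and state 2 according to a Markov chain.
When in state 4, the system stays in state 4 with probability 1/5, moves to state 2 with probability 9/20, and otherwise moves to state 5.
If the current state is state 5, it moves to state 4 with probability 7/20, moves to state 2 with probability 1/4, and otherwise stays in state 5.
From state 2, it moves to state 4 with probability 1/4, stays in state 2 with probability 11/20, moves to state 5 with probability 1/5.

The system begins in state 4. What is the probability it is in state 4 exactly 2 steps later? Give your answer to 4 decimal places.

Sum over the intermediate state after 1 step:
P = P(state 4→state 4)·P(state 4→state 4) + P(state 4→state 5)·P(state 5→state 4) + P(state 4→state 2)·P(state 2→state 4)
  = 0.2×0.2 + 0.35×0.35 + 0.45×0.25
  = 0.0400 + 0.1225 + 0.1125 = 0.2750

0.2750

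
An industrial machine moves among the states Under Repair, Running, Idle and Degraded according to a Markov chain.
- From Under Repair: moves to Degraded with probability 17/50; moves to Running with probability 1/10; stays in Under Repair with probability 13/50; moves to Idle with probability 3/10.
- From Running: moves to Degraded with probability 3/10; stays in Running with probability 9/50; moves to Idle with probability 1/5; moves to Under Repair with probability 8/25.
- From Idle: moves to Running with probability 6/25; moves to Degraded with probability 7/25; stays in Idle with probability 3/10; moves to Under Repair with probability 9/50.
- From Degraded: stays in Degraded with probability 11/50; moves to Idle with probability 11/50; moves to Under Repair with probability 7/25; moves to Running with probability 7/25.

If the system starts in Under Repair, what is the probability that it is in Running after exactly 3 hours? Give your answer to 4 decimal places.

0.2036

Propagate the distribution vector 3 hours from Under Repair.
After 0 hours: (1.0000, 0.0000, 0.0000, 0.0000)
After 1 hour: (0.2600, 0.1000, 0.3000, 0.3400)
After 2 hours: (0.2488, 0.2112, 0.2628, 0.2772)
After 3 hours: (0.2572, 0.2036, 0.2567, 0.2825)
P(in Running after 3 hours) = 0.2036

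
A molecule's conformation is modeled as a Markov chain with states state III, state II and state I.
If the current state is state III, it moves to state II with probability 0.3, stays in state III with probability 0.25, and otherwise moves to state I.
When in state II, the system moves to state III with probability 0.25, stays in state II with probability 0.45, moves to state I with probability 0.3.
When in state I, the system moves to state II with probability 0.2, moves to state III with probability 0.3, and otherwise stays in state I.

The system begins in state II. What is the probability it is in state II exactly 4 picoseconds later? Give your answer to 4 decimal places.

0.3047

Propagate the distribution vector 4 picoseconds from state II.
After 0 picoseconds: (0.0000, 1.0000, 0.0000)
After 1 picosecond: (0.2500, 0.4500, 0.3000)
After 2 picoseconds: (0.2650, 0.3375, 0.3975)
After 3 picoseconds: (0.2699, 0.3109, 0.4193)
After 4 picoseconds: (0.2710, 0.3047, 0.4243)
P(in state II after 4 picoseconds) = 0.3047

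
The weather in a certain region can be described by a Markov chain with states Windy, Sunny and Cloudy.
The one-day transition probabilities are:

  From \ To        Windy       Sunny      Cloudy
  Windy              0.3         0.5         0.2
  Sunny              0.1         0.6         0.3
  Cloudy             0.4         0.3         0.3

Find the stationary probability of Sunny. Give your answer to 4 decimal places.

0.4940

Let the stationary distribution be π with π = πP and π_1 + π_2 + π_3 = 1.
π_1 = 0.3·π_1 + 0.1·π_2 + 0.4·π_3
π_2 = 0.5·π_1 + 0.6·π_2 + 0.3·π_3
Solving with the normalization constraint gives π = (0.2289, 0.4940, 0.2771).
So the stationary probability of Sunny is 0.4940.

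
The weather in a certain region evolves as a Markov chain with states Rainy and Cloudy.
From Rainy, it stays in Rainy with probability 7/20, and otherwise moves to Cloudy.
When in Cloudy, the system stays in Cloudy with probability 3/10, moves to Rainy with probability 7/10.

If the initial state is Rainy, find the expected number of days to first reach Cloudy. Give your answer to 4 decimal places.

1.5385

Let t(s) be the expected number of days to first reach Cloudy from state s, with t(Cloudy) = 0. Conditioning on the first day:
t(Rainy) = 1 + 0.35·t(Rainy)
Solving: t(Rainy) = 1.5385.
Expected days from Rainy to Cloudy: 1.5385.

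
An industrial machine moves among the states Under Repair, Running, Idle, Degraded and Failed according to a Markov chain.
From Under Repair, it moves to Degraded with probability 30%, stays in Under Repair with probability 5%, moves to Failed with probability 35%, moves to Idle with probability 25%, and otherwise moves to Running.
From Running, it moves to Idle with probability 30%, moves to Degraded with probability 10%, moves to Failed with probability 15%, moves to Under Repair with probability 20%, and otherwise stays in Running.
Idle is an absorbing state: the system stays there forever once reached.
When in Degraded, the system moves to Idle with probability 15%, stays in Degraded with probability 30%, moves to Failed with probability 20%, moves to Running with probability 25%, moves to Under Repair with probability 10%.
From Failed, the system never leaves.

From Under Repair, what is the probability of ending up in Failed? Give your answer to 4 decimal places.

0.5523

Let h(s) be the probability of absorption at Failed starting from transient state s. Then h(Failed) = 1 and h(Idle) = 0. By first-step analysis:
h(Under Repair) = 0.05·h(Under Repair) + 0.05·h(Running) + 0.25·0 + 0.3·h(Degraded) + 0.35·1
h(Running) = 0.2·h(Under Repair) + 0.25·h(Running) + 0.3·0 + 0.1·h(Degraded) + 0.15·1
h(Degraded) = 0.1·h(Under Repair) + 0.25·h(Running) + 0.15·0 + 0.3·h(Degraded) + 0.2·1
Solving: h(Under Repair) = 0.5523, h(Running) = 0.4157, h(Degraded) = 0.5131.
Starting from Under Repair, the probability is 0.5523.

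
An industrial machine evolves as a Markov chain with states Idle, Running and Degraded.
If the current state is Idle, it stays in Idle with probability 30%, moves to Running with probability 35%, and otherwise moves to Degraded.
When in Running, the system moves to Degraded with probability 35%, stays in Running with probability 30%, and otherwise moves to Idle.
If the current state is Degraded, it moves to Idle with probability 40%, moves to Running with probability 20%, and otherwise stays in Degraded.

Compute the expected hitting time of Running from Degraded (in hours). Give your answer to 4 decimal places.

3.9286

Let t(s) be the expected number of hours to first reach Running from state s, with t(Running) = 0. Conditioning on the first hour:
t(Idle) = 1 + 0.3·t(Idle) + 0.35·t(Degraded)
t(Degraded) = 1 + 0.4·t(Idle) + 0.4·t(Degraded)
Solving: t(Idle) = 3.3929, t(Degraded) = 3.9286.
Expected hours from Degraded to Running: 3.9286.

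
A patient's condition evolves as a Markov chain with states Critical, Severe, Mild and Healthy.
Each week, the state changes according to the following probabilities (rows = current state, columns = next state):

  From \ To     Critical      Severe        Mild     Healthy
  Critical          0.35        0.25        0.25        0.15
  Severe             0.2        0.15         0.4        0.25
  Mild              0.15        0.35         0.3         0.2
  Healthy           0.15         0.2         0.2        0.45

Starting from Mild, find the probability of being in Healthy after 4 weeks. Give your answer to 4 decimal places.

Propagate the distribution vector 4 weeks from Mild.
After 0 weeks: (0.0000, 0.0000, 1.0000, 0.0000)
After 1 week: (0.1500, 0.3500, 0.3000, 0.2000)
After 2 weeks: (0.1975, 0.2350, 0.3075, 0.2600)
After 3 weeks: (0.2013, 0.2443, 0.2876, 0.2669)
After 4 weeks: (0.2025, 0.2410, 0.2877, 0.2689)
P(in Healthy after 4 weeks) = 0.2689

0.2689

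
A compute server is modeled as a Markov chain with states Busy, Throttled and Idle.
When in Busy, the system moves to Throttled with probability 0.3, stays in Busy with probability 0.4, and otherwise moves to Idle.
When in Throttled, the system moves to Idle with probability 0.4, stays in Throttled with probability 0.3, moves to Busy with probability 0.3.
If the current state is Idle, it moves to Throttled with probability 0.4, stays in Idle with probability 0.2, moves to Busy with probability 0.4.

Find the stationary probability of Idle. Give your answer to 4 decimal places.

0.3028

Let the stationary distribution be π with π = πP and π_1 + π_2 + π_3 = 1.
π_1 = 0.4·π_1 + 0.3·π_2 + 0.4·π_3
π_2 = 0.3·π_1 + 0.3·π_2 + 0.4·π_3
Solving with the normalization constraint gives π = (0.3670, 0.3303, 0.3028).
So the stationary probability of Idle is 0.3028.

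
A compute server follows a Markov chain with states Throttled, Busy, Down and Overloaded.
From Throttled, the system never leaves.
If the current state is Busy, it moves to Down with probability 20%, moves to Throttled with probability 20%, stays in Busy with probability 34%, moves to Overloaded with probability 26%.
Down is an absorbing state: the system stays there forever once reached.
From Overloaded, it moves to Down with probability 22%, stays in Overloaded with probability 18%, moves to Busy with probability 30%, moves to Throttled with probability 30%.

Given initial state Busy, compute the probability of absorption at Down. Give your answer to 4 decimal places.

0.4775

Let h(s) be the probability of absorption at Down starting from transient state s. Then h(Down) = 1 and h(Throttled) = 0. By first-step analysis:
h(Busy) = 0.2·0 + 0.34·h(Busy) + 0.2·1 + 0.26·h(Overloaded)
h(Overloaded) = 0.3·0 + 0.3·h(Busy) + 0.22·1 + 0.18·h(Overloaded)
Solving: h(Busy) = 0.4775, h(Overloaded) = 0.4430.
Starting from Busy, the probability is 0.4775.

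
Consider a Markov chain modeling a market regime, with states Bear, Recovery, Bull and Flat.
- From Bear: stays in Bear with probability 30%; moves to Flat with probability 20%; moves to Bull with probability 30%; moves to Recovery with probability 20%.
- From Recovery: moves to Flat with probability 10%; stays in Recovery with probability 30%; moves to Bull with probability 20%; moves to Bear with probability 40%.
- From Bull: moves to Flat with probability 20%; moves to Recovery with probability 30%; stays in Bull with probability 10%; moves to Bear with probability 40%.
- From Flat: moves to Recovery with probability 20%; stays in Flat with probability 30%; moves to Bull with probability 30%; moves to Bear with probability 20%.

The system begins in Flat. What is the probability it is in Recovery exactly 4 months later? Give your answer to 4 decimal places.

Propagate the distribution vector 4 months from Flat.
After 0 months: (0.0000, 0.0000, 0.0000, 1.0000)
After 1 month: (0.2000, 0.2000, 0.3000, 0.3000)
After 2 months: (0.3200, 0.2500, 0.2200, 0.2100)
After 3 months: (0.3260, 0.2470, 0.2310, 0.1960)
After 4 months: (0.3282, 0.2478, 0.2291, 0.1949)
P(in Recovery after 4 months) = 0.2478

0.2478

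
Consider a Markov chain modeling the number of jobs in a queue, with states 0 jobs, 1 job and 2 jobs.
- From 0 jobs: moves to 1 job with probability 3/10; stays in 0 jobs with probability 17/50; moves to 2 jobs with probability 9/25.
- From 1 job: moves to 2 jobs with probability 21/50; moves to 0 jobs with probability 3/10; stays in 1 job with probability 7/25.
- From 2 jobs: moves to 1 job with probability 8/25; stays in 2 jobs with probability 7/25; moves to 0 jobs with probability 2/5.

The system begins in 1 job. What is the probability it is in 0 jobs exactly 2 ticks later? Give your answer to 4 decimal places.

0.3540

Sum over the intermediate state after 1 tick:
P = P(1 job→0 jobs)·P(0 jobs→0 jobs) + P(1 job→1 job)·P(1 job→0 jobs) + P(1 job→2 jobs)·P(2 jobs→0 jobs)
  = 0.3×0.34 + 0.28×0.3 + 0.42×0.4
  = 0.1020 + 0.0840 + 0.1680 = 0.3540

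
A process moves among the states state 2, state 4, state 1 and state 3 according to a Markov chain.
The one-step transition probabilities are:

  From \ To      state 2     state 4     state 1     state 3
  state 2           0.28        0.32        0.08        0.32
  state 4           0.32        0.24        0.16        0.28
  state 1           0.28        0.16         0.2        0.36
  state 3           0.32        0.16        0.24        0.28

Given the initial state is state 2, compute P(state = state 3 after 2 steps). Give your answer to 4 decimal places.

Propagate the distribution vector 2 steps from state 2.
After 0 steps: (1.0000, 0.0000, 0.0000, 0.0000)
After 1 step: (0.2800, 0.3200, 0.0800, 0.3200)
After 2 steps: (0.3056, 0.2304, 0.1664, 0.2976)
P(in state 3 after 2 steps) = 0.2976

0.2976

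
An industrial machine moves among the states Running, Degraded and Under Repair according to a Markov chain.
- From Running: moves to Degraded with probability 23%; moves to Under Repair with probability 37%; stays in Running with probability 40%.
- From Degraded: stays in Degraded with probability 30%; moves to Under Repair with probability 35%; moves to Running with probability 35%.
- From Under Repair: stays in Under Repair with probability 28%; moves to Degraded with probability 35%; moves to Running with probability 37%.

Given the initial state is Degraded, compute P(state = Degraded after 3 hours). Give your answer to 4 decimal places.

0.2904

Propagate the distribution vector 3 hours from Degraded.
After 0 hours: (0.0000, 1.0000, 0.0000)
After 1 hour: (0.3500, 0.3000, 0.3500)
After 2 hours: (0.3745, 0.2930, 0.3325)
After 3 hours: (0.3754, 0.2904, 0.3342)
P(in Degraded after 3 hours) = 0.2904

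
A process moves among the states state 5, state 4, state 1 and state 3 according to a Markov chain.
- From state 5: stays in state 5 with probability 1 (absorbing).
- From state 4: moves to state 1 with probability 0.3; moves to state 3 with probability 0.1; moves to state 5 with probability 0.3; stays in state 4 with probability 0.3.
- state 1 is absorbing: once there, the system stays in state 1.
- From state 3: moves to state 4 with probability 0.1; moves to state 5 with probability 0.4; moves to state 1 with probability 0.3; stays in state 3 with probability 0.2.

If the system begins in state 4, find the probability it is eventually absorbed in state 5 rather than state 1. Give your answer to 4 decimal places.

Let h(s) be the probability of absorption at state 5 starting from transient state s. Then h(state 5) = 1 and h(state 1) = 0. By first-step analysis:
h(state 4) = 0.3·1 + 0.3·h(state 4) + 0.3·0 + 0.1·h(state 3)
h(state 3) = 0.4·1 + 0.1·h(state 4) + 0.3·0 + 0.2·h(state 3)
Solving: h(state 4) = 0.5091, h(state 3) = 0.5636.
Starting from state 4, the probability is 0.5091.

0.5091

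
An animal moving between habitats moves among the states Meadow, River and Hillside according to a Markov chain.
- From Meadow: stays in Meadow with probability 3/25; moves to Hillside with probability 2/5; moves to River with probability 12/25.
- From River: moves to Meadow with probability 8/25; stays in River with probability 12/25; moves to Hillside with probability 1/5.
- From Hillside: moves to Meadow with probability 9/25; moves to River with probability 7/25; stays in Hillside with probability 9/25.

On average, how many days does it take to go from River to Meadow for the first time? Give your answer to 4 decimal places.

Let t(s) be the expected number of days to first reach Meadow from state s, with t(Meadow) = 0. Conditioning on the first day:
t(River) = 1 + 0.48·t(River) + 0.2·t(Hillside)
t(Hillside) = 1 + 0.28·t(River) + 0.36·t(Hillside)
Solving: t(River) = 3.0347, t(Hillside) = 2.8902.
Expected days from River to Meadow: 3.0347.

3.0347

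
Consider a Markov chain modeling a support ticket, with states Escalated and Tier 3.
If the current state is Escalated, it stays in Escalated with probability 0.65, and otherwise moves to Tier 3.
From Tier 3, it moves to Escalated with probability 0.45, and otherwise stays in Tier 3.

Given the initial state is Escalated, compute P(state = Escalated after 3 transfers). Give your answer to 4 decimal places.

Propagate the distribution vector 3 transfers from Escalated.
After 0 transfers: (1.0000, 0.0000)
After 1 transfer: (0.6500, 0.3500)
After 2 transfers: (0.5800, 0.4200)
After 3 transfers: (0.5660, 0.4340)
P(in Escalated after 3 transfers) = 0.5660

0.5660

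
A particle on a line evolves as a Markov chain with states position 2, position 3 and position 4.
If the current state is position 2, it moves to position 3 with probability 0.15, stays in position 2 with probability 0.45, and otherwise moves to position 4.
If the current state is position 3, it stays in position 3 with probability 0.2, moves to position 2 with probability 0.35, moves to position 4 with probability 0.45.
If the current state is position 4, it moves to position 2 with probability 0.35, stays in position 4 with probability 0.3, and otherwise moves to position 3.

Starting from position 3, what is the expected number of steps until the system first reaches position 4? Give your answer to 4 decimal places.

2.3226

Let t(s) be the expected number of steps to first reach position 4 from state s, with t(position 4) = 0. Conditioning on the first step:
t(position 2) = 1 + 0.45·t(position 2) + 0.15·t(position 3)
t(position 3) = 1 + 0.35·t(position 2) + 0.2·t(position 3)
Solving: t(position 2) = 2.4516, t(position 3) = 2.3226.
Expected steps from position 3 to position 4: 2.3226.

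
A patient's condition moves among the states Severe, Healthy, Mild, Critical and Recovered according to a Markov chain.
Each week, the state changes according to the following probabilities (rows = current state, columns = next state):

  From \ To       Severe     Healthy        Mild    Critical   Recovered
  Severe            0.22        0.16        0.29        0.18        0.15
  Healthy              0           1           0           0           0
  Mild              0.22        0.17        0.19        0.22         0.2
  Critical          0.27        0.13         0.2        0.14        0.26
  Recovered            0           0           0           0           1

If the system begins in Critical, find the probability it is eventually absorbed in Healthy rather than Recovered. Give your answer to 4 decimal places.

Let h(s) be the probability of absorption at Healthy starting from transient state s. Then h(Healthy) = 1 and h(Recovered) = 0. By first-step analysis:
h(Severe) = 0.22·h(Severe) + 0.16·1 + 0.29·h(Mild) + 0.18·h(Critical) + 0.15·0
h(Mild) = 0.22·h(Severe) + 0.17·1 + 0.19·h(Mild) + 0.22·h(Critical) + 0.2·0
h(Critical) = 0.27·h(Severe) + 0.13·1 + 0.2·h(Mild) + 0.14·h(Critical) + 0.26·0
Solving: h(Severe) = 0.4624, h(Mild) = 0.4440, h(Critical) = 0.3996.
Starting from Critical, the probability is 0.3996.

0.3996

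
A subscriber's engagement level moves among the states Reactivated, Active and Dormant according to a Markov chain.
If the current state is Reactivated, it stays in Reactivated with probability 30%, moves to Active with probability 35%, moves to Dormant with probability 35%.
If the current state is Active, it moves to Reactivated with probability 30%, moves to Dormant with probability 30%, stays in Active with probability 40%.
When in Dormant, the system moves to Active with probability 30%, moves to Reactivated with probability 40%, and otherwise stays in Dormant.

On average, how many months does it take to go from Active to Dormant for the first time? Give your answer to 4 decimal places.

Let t(s) be the expected number of months to first reach Dormant from state s, with t(Dormant) = 0. Conditioning on the first month:
t(Reactivated) = 1 + 0.3·t(Reactivated) + 0.35·t(Active)
t(Active) = 1 + 0.3·t(Reactivated) + 0.4·t(Active)
Solving: t(Reactivated) = 3.0159, t(Active) = 3.1746.
Expected months from Active to Dormant: 3.1746.

3.1746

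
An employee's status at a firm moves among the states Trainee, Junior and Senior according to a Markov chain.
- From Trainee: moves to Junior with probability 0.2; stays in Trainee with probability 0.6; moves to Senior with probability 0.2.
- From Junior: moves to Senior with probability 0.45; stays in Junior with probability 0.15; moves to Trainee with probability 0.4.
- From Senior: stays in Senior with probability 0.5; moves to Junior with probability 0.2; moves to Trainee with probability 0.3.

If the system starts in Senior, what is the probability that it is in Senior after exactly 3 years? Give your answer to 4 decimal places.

Propagate the distribution vector 3 years from Senior.
After 0 years: (0.0000, 0.0000, 1.0000)
After 1 year: (0.3000, 0.2000, 0.5000)
After 2 years: (0.4100, 0.1900, 0.4000)
After 3 years: (0.4420, 0.1905, 0.3675)
P(in Senior after 3 years) = 0.3675

0.3675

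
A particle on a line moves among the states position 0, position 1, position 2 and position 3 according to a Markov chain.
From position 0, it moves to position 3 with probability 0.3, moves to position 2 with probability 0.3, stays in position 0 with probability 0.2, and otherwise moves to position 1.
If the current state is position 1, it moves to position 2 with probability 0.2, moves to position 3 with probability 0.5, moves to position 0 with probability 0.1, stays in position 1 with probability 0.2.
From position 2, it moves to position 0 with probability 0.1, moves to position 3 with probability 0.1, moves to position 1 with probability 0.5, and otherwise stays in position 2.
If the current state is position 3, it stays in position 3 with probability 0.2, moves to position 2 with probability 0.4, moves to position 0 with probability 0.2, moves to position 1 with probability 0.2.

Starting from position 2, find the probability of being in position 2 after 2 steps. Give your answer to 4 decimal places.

Propagate the distribution vector 2 steps from position 2.
After 0 steps: (0.0000, 0.0000, 1.0000, 0.0000)
After 1 step: (0.1000, 0.5000, 0.3000, 0.1000)
After 2 steps: (0.1200, 0.2900, 0.2600, 0.3300)
P(in position 2 after 2 steps) = 0.2600

0.2600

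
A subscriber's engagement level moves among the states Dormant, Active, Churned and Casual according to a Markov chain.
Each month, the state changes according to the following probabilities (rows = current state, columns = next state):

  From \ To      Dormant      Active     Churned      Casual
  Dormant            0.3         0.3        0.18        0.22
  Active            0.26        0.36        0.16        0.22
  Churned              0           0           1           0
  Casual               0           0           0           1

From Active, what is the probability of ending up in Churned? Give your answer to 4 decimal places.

0.4292

Let h(s) be the probability of absorption at Churned starting from transient state s. Then h(Churned) = 1 and h(Casual) = 0. By first-step analysis:
h(Dormant) = 0.3·h(Dormant) + 0.3·h(Active) + 0.18·1 + 0.22·0
h(Active) = 0.26·h(Dormant) + 0.36·h(Active) + 0.16·1 + 0.22·0
Solving: h(Dormant) = 0.4411, h(Active) = 0.4292.
Starting from Active, the probability is 0.4292.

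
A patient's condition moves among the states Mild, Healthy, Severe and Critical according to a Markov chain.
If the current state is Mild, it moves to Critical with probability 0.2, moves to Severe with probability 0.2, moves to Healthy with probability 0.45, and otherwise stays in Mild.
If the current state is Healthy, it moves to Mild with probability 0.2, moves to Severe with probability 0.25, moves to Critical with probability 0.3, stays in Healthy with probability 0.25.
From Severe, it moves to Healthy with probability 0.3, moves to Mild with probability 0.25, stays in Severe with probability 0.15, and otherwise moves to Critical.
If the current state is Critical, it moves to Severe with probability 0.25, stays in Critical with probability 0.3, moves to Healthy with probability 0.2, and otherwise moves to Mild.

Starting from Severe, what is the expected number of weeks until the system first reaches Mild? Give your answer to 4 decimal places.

4.2169

Let t(s) be the expected number of weeks to first reach Mild from state s, with t(Mild) = 0. Conditioning on the first week:
t(Healthy) = 1 + 0.25·t(Healthy) + 0.25·t(Severe) + 0.3·t(Critical)
t(Severe) = 1 + 0.3·t(Healthy) + 0.15·t(Severe) + 0.3·t(Critical)
t(Critical) = 1 + 0.2·t(Healthy) + 0.25·t(Severe) + 0.3·t(Critical)
Solving: t(Healthy) = 4.4177, t(Severe) = 4.2169, t(Critical) = 4.1968.
Expected weeks from Severe to Mild: 4.2169.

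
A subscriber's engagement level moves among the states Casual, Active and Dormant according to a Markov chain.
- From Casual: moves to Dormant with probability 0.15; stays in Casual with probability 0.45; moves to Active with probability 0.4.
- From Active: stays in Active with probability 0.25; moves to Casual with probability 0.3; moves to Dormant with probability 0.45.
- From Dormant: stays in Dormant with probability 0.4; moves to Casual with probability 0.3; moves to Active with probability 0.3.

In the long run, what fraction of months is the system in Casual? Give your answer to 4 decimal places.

Let the stationary distribution be π with π = πP and π_1 + π_2 + π_3 = 1.
π_1 = 0.45·π_1 + 0.3·π_2 + 0.3·π_3
π_2 = 0.4·π_1 + 0.25·π_2 + 0.3·π_3
Solving with the normalization constraint gives π = (0.3529, 0.3193, 0.3277).
So the stationary probability of Casual is 0.3529.

0.3529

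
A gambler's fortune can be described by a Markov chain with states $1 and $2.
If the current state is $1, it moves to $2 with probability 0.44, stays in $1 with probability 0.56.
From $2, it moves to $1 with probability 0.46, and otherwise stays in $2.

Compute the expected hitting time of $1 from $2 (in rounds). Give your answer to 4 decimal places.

Let t(s) be the expected number of rounds to first reach $1 from state s, with t($1) = 0. Conditioning on the first round:
t($2) = 1 + 0.54·t($2)
Solving: t($2) = 2.1739.
Expected rounds from $2 to $1: 2.1739.

2.1739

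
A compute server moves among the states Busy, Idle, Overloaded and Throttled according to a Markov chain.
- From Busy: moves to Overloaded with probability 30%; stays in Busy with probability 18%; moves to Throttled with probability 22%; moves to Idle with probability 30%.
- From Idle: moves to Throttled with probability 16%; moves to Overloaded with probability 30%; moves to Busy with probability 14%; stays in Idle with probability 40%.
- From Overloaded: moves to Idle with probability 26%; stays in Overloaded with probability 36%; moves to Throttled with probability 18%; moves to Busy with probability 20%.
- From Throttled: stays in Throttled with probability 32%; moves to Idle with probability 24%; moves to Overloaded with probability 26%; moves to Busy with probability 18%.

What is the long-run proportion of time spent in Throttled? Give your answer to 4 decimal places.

0.2103

Let the stationary distribution be π with π = πP and π_1 + π_2 + π_3 + π_4 = 1.
π_1 = 0.18·π_1 + 0.14·π_2 + 0.2·π_3 + 0.18·π_4
π_2 = 0.3·π_1 + 0.4·π_2 + 0.26·π_3 + 0.24·π_4
π_3 = 0.3·π_1 + 0.3·π_2 + 0.36·π_3 + 0.26·π_4
Solving with the normalization constraint gives π = (0.1740, 0.3055, 0.3102, 0.2103).
So the stationary probability of Throttled is 0.2103.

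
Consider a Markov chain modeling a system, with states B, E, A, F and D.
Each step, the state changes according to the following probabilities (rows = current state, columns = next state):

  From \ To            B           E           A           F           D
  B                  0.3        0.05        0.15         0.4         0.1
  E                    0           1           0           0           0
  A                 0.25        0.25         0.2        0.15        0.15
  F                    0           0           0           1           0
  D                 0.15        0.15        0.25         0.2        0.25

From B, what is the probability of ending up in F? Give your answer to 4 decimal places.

Let h(s) be the probability of absorption at F starting from transient state s. Then h(F) = 1 and h(E) = 0. By first-step analysis:
h(B) = 0.3·h(B) + 0.05·0 + 0.15·h(A) + 0.4·1 + 0.1·h(D)
h(A) = 0.25·h(B) + 0.25·0 + 0.2·h(A) + 0.15·1 + 0.15·h(D)
h(D) = 0.15·h(B) + 0.15·0 + 0.25·h(A) + 0.2·1 + 0.25·h(D)
Solving: h(B) = 0.7736, h(A) = 0.5422, h(D) = 0.6021.
Starting from B, the probability is 0.7736.

0.7736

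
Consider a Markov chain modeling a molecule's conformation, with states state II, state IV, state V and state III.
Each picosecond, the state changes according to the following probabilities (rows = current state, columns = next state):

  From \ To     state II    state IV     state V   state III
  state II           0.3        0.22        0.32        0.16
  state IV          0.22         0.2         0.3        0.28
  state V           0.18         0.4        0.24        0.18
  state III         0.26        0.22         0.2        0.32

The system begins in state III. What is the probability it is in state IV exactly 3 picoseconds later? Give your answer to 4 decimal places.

0.2620

Propagate the distribution vector 3 picoseconds from state III.
After 0 picoseconds: (0.0000, 0.0000, 0.0000, 1.0000)
After 1 picosecond: (0.2600, 0.2200, 0.2000, 0.3200)
After 2 picoseconds: (0.2456, 0.2516, 0.2612, 0.2416)
After 3 picoseconds: (0.2389, 0.2620, 0.2651, 0.2341)
P(in state IV after 3 picoseconds) = 0.2620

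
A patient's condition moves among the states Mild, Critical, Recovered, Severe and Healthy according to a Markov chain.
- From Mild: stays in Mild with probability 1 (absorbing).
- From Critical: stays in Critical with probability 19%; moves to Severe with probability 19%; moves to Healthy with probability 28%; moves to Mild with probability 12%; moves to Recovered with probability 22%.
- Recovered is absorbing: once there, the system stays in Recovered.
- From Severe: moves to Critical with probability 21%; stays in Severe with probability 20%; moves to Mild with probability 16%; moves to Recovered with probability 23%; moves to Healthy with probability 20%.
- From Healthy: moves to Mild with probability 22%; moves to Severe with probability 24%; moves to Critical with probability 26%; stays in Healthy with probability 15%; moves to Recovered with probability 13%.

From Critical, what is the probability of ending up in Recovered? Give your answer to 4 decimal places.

0.5703

Let h(s) be the probability of absorption at Recovered starting from transient state s. Then h(Recovered) = 1 and h(Mild) = 0. By first-step analysis:
h(Critical) = 0.12·0 + 0.19·h(Critical) + 0.22·1 + 0.19·h(Severe) + 0.28·h(Healthy)
h(Severe) = 0.16·0 + 0.21·h(Critical) + 0.23·1 + 0.2·h(Severe) + 0.2·h(Healthy)
h(Healthy) = 0.22·0 + 0.26·h(Critical) + 0.13·1 + 0.24·h(Severe) + 0.15·h(Healthy)
Solving: h(Critical) = 0.5703, h(Severe) = 0.5585, h(Healthy) = 0.4851.
Starting from Critical, the probability is 0.5703.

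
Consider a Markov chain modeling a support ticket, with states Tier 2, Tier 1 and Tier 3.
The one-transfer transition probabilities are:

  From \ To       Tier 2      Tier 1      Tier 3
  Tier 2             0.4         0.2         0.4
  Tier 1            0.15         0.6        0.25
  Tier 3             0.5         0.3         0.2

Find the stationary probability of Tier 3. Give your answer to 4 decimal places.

Let the stationary distribution be π with π = πP and π_1 + π_2 + π_3 = 1.
π_1 = 0.4·π_1 + 0.15·π_2 + 0.5·π_3
π_2 = 0.2·π_1 + 0.6·π_2 + 0.3·π_3
Solving with the normalization constraint gives π = (0.3333, 0.3810, 0.2857).
So the stationary probability of Tier 3 is 0.2857.

0.2857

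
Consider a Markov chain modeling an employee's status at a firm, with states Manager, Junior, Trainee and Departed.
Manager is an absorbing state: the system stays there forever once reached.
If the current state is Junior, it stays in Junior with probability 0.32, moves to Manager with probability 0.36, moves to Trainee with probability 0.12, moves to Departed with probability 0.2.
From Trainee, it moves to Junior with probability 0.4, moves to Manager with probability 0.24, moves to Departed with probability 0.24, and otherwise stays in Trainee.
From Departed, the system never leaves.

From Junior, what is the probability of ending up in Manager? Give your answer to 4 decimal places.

0.6279

Let h(s) be the probability of absorption at Manager starting from transient state s. Then h(Manager) = 1 and h(Departed) = 0. By first-step analysis:
h(Junior) = 0.36·1 + 0.32·h(Junior) + 0.12·h(Trainee) + 0.2·0
h(Trainee) = 0.24·1 + 0.4·h(Junior) + 0.12·h(Trainee) + 0.24·0
Solving: h(Junior) = 0.6279, h(Trainee) = 0.5581.
Starting from Junior, the probability is 0.6279.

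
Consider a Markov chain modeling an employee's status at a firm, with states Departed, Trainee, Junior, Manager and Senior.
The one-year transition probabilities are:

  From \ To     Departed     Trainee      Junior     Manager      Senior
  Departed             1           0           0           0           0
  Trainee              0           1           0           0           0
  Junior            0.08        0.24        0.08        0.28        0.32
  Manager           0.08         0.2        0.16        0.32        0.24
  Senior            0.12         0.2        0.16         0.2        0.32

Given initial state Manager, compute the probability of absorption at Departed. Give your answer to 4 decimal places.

Let h(s) be the probability of absorption at Departed starting from transient state s. Then h(Departed) = 1 and h(Trainee) = 0. By first-step analysis:
h(Junior) = 0.08·1 + 0.24·0 + 0.08·h(Junior) + 0.28·h(Manager) + 0.32·h(Senior)
h(Manager) = 0.08·1 + 0.2·0 + 0.16·h(Junior) + 0.32·h(Manager) + 0.24·h(Senior)
h(Senior) = 0.12·1 + 0.2·0 + 0.16·h(Junior) + 0.2·h(Manager) + 0.32·h(Senior)
Solving: h(Junior) = 0.2972, h(Manager) = 0.3064, h(Senior) = 0.3365.
Starting from Manager, the probability is 0.3064.

0.3064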